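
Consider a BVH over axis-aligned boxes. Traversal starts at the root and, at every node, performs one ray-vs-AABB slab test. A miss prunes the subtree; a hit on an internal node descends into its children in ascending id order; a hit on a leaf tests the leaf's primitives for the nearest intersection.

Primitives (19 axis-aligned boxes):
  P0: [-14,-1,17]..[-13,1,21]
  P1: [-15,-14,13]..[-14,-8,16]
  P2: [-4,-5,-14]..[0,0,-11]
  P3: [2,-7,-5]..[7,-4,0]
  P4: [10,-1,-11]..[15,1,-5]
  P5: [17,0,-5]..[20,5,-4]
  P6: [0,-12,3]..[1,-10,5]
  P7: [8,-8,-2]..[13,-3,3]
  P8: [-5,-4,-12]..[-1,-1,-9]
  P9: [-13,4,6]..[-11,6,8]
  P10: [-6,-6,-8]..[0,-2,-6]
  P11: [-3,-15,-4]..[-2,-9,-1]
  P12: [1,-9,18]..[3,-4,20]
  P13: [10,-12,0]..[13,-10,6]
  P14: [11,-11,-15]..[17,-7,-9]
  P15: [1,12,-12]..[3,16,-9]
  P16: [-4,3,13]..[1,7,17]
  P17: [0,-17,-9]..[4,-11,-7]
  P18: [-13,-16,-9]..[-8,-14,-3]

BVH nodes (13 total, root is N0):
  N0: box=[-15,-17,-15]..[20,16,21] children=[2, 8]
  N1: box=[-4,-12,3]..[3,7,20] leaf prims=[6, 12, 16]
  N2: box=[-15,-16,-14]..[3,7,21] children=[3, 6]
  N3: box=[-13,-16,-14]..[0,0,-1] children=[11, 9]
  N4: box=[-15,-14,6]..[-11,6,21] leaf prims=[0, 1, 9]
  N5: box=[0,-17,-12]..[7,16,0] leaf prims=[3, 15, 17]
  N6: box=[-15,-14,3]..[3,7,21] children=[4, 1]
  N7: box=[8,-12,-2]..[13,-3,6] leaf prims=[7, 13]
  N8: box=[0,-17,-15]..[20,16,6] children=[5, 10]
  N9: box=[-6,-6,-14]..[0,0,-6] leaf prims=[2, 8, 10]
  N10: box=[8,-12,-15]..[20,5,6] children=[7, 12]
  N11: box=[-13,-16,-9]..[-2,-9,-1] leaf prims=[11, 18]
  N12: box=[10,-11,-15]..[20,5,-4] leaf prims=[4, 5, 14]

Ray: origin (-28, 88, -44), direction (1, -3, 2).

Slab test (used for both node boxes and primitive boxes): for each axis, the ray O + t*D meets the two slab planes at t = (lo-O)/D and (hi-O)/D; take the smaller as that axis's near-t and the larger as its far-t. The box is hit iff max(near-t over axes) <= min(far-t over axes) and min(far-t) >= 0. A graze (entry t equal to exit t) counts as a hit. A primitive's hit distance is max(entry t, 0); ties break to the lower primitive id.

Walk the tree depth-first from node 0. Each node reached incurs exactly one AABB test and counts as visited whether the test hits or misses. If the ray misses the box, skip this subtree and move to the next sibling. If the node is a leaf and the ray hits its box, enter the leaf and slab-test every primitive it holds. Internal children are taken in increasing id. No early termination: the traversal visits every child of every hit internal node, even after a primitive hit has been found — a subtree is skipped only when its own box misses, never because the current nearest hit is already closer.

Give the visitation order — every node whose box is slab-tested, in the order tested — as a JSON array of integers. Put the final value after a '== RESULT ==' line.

Trace the traversal:
N0 x:[13,48] y:[24,35] z:[29/2,65/2] -> hit [24,65/2], descend [2, 8]
  N2 x:[13,31] y:[27,104/3] z:[15,65/2] -> hit [27,31], descend [3, 6]
    N3 x:[15,28] y:[88/3,104/3] z:[15,43/2] -> miss, prune
    N6 x:[13,31] y:[27,34] z:[47/2,65/2] -> hit [27,31], descend [1, 4]
      N1 x:[24,31] y:[27,100/3] z:[47/2,32] -> hit [27,31] leaf, test {P6(miss), P12@t=31, P16(miss)}
      N4 x:[13,17] y:[82/3,34] z:[25,65/2] -> miss, prune
  N8 x:[28,48] y:[24,35] z:[29/2,25] -> miss, prune

Visited [0, 2, 3, 6, 1, 4, 8]. Tests: 7 box, 1 leaf. Nearest: P12.

== RESULT ==
[0, 2, 3, 6, 1, 4, 8]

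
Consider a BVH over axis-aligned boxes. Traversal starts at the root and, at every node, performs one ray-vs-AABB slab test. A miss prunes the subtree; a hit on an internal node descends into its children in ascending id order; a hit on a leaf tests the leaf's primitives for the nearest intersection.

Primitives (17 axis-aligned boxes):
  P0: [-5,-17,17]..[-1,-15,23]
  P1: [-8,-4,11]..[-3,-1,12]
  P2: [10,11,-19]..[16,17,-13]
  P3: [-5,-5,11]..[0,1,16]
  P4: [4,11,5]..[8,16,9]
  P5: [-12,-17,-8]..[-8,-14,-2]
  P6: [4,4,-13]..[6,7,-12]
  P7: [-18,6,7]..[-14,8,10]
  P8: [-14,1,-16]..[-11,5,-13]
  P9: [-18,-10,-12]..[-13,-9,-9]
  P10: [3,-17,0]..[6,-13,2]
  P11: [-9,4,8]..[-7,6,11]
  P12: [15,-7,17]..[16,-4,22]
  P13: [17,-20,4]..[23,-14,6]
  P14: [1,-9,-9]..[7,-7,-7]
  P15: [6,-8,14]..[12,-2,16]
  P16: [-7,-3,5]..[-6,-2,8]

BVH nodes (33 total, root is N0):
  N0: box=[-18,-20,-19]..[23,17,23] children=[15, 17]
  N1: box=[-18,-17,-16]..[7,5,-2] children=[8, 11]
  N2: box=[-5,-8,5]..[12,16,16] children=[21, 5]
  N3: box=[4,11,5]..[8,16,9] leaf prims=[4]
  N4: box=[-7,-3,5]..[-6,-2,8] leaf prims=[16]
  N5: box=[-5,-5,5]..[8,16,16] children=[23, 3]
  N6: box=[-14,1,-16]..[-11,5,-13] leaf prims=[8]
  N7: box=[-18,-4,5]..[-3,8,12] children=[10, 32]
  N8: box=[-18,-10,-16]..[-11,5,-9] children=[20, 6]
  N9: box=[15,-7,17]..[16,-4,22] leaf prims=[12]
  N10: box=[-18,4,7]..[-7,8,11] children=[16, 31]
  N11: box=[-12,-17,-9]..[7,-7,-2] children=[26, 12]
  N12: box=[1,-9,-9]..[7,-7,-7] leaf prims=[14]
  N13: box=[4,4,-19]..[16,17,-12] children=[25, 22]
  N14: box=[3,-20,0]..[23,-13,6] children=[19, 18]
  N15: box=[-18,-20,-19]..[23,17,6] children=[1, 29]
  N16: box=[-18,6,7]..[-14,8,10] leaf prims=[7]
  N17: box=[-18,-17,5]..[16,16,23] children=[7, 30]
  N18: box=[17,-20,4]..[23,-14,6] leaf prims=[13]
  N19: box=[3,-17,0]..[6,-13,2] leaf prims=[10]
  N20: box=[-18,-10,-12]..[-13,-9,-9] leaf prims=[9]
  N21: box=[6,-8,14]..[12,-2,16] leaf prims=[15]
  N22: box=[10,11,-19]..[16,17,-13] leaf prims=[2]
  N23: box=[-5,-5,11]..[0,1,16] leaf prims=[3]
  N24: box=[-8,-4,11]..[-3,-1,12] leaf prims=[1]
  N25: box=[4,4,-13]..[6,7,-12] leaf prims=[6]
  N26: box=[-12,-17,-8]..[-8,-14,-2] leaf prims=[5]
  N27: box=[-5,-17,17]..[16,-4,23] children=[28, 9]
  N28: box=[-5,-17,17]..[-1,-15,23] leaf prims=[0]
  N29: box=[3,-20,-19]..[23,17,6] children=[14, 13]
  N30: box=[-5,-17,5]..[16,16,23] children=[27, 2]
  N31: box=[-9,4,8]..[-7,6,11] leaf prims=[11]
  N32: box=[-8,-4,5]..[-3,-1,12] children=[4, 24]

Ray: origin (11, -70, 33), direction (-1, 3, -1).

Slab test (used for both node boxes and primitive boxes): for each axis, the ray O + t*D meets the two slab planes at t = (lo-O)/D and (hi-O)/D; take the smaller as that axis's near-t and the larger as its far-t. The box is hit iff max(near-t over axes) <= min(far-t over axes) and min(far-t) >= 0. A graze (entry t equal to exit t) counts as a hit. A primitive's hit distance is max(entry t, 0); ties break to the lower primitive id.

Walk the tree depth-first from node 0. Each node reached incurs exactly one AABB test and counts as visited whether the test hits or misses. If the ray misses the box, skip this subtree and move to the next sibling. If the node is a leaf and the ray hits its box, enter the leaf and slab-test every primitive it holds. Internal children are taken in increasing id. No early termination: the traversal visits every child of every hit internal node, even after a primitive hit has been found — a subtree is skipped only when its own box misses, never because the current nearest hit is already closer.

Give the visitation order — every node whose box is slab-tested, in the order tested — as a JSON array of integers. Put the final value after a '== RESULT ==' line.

Traverse from the root:
N0 x:[-12,29] y:[50/3,29] z:[10,52] -> hit [50/3,29], descend [15, 17]
  N15 x:[-12,29] y:[50/3,29] z:[27,52] -> hit [27,29], descend [1, 29]
    N1 x:[4,29] y:[53/3,25] z:[35,49] -> miss, prune
    N29 x:[-12,8] y:[50/3,29] z:[27,52] -> miss, prune
  N17 x:[-5,29] y:[53/3,86/3] z:[10,28] -> hit [53/3,28], descend [7, 30]
    N7 x:[14,29] y:[22,26] z:[21,28] -> hit [22,26], descend [10, 32]
      N10 x:[18,29] y:[74/3,26] z:[22,26] -> hit [74/3,26], descend [16, 31]
        N16 x:[25,29] y:[76/3,26] z:[23,26] -> hit [76/3,26] leaf, test {P7@t=76/3}
        N31 x:[18,20] y:[74/3,76/3] z:[22,25] -> miss, prune
      N32 x:[14,19] y:[22,23] z:[21,28] -> miss, prune
    N30 x:[-5,16] y:[53/3,86/3] z:[10,28] -> miss, prune

Summary -> nodes [0, 15, 1, 29, 17, 7, 10, 16, 31, 32, 30]; box-tests=11; leaf-entries=1; first=P7

== RESULT ==
[0, 15, 1, 29, 17, 7, 10, 16, 31, 32, 30]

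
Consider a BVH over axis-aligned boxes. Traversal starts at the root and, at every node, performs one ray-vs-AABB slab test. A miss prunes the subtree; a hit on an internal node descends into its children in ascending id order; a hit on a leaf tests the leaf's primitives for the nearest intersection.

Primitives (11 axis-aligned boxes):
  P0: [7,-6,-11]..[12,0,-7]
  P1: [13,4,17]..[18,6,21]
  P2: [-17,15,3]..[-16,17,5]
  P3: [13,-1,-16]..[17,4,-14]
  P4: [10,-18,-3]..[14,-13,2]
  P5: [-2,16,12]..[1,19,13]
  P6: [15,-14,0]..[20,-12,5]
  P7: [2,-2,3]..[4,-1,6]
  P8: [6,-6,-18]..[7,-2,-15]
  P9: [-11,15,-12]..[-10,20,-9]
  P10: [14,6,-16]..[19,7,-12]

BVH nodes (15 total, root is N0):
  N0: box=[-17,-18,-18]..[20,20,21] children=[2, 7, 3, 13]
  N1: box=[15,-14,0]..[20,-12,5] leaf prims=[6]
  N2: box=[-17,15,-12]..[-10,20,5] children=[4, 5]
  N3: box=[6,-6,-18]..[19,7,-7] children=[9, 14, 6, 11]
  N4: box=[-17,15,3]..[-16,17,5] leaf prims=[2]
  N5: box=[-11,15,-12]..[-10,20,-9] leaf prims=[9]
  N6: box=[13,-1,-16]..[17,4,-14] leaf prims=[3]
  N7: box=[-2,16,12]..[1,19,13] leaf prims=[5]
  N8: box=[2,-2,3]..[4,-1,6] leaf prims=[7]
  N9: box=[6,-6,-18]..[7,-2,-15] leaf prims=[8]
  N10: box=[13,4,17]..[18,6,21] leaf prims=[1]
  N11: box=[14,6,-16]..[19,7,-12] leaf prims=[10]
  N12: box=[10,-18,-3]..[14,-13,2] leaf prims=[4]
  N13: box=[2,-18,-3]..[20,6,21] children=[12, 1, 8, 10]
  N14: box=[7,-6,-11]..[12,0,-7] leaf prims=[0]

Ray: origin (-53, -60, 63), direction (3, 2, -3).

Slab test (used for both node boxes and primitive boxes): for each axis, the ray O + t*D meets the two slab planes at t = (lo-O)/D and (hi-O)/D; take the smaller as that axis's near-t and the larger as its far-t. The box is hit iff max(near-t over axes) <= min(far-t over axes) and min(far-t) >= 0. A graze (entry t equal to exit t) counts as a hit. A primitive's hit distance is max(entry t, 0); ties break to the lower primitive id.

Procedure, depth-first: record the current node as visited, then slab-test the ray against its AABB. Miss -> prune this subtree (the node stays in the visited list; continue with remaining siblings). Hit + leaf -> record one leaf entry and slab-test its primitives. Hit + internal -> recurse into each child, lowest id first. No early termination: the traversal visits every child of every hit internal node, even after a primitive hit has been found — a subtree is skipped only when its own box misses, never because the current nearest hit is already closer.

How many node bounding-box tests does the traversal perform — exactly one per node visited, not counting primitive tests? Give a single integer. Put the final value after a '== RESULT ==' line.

Traverse from the root:
N0 x:[12,73/3] y:[21,40] z:[14,27] -> hit [21,73/3], descend [2, 3, 7, 13]
  N2 x:[12,43/3] y:[75/2,40] z:[58/3,25] -> miss, prune
  N3 x:[59/3,24] y:[27,67/2] z:[70/3,27] -> miss, prune
  N7 x:[17,18] y:[38,79/2] z:[50/3,17] -> miss, prune
  N13 x:[55/3,73/3] y:[21,33] z:[14,22] -> hit [21,22], descend [1, 8, 10, 12]
    N1 x:[68/3,73/3] y:[23,24] z:[58/3,21] -> miss, prune
    N8 x:[55/3,19] y:[29,59/2] z:[19,20] -> miss, prune
    N10 x:[22,71/3] y:[32,33] z:[14,46/3] -> miss, prune
    N12 x:[21,67/3] y:[21,47/2] z:[61/3,22] -> hit [21,22] leaf, test {P4@t=21}

order=[0, 2, 3, 7, 13, 1, 8, 10, 12]  |boxes|=9  |leaves|=1  hit=P4

== RESULT ==
9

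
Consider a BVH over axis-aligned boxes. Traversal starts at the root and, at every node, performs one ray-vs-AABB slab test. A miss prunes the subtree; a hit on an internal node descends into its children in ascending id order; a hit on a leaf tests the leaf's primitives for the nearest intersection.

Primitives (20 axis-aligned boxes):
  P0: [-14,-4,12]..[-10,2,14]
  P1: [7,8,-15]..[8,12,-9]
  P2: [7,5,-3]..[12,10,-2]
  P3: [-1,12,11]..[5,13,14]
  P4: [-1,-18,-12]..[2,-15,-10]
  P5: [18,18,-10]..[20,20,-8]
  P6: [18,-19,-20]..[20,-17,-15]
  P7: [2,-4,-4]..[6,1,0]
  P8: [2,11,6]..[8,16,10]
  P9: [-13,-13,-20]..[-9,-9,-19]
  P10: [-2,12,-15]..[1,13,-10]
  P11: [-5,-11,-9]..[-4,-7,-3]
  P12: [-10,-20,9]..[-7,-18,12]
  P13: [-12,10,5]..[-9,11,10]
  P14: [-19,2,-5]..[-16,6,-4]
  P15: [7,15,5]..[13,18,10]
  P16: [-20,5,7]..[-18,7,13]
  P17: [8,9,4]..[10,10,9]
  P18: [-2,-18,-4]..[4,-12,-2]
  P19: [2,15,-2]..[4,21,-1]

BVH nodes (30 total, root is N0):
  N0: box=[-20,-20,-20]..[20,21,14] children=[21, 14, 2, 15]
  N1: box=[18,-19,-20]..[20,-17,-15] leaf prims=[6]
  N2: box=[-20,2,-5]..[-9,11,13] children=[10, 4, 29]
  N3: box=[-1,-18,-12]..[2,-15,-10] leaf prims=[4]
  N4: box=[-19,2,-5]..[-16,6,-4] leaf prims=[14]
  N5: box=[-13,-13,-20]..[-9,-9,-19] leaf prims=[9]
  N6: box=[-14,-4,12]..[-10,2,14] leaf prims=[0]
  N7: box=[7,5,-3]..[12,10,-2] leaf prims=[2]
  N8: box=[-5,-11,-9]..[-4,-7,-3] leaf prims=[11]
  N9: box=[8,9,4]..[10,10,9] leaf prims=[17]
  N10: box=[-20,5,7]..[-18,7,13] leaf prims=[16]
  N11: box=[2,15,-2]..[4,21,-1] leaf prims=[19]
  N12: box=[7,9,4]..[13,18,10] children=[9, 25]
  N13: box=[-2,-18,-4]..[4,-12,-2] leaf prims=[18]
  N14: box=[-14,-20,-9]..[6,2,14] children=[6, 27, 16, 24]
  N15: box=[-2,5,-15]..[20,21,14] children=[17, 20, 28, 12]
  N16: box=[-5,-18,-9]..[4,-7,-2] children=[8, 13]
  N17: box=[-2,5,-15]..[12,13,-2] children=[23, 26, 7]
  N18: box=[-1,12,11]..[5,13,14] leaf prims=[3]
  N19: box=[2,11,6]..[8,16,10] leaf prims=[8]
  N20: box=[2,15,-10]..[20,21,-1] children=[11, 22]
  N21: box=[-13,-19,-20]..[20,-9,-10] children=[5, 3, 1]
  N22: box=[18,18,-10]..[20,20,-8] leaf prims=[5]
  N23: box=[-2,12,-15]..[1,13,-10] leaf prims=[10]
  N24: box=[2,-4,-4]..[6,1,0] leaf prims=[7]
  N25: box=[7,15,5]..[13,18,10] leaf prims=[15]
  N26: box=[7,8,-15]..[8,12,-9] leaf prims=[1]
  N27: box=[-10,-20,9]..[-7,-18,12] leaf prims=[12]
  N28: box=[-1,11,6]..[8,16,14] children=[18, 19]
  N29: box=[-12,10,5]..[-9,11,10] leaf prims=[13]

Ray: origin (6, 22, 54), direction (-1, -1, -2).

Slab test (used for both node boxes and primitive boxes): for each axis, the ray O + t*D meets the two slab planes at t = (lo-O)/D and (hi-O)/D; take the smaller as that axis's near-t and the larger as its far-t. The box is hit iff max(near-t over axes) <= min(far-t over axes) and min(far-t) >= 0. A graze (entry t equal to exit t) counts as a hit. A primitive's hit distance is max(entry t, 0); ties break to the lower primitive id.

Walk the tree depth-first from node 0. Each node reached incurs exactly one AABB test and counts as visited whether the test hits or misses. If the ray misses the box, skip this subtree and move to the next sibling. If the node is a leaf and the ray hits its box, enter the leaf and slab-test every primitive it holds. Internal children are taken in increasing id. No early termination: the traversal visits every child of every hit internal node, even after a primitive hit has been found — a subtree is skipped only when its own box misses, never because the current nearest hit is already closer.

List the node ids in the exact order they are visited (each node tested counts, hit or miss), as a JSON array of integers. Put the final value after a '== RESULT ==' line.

Traverse from the root:
N0 x:[-14,26] y:[1,42] z:[20,37] -> hit [20,26], descend [2, 14, 15, 21]
  N2 x:[15,26] y:[11,20] z:[41/2,59/2] -> miss, prune
  N14 x:[0,20] y:[20,42] z:[20,63/2] -> hit [20,20], descend [6, 16, 24, 27]
    N6 x:[16,20] y:[20,26] z:[20,21] -> hit [20,20] leaf, test {P0@t=20}
    N16 x:[2,11] y:[29,40] z:[28,63/2] -> miss, prune
    N24 x:[0,4] y:[21,26] z:[27,29] -> miss, prune
    N27 x:[13,16] y:[40,42] z:[21,45/2] -> miss, prune
  N15 x:[-14,8] y:[1,17] z:[20,69/2] -> miss, prune
  N21 x:[-14,19] y:[31,41] z:[32,37] -> miss, prune

Summary -> nodes [0, 2, 14, 6, 16, 24, 27, 15, 21]; box-tests=9; leaf-entries=1; first=P0

== RESULT ==
[0, 2, 14, 6, 16, 24, 27, 15, 21]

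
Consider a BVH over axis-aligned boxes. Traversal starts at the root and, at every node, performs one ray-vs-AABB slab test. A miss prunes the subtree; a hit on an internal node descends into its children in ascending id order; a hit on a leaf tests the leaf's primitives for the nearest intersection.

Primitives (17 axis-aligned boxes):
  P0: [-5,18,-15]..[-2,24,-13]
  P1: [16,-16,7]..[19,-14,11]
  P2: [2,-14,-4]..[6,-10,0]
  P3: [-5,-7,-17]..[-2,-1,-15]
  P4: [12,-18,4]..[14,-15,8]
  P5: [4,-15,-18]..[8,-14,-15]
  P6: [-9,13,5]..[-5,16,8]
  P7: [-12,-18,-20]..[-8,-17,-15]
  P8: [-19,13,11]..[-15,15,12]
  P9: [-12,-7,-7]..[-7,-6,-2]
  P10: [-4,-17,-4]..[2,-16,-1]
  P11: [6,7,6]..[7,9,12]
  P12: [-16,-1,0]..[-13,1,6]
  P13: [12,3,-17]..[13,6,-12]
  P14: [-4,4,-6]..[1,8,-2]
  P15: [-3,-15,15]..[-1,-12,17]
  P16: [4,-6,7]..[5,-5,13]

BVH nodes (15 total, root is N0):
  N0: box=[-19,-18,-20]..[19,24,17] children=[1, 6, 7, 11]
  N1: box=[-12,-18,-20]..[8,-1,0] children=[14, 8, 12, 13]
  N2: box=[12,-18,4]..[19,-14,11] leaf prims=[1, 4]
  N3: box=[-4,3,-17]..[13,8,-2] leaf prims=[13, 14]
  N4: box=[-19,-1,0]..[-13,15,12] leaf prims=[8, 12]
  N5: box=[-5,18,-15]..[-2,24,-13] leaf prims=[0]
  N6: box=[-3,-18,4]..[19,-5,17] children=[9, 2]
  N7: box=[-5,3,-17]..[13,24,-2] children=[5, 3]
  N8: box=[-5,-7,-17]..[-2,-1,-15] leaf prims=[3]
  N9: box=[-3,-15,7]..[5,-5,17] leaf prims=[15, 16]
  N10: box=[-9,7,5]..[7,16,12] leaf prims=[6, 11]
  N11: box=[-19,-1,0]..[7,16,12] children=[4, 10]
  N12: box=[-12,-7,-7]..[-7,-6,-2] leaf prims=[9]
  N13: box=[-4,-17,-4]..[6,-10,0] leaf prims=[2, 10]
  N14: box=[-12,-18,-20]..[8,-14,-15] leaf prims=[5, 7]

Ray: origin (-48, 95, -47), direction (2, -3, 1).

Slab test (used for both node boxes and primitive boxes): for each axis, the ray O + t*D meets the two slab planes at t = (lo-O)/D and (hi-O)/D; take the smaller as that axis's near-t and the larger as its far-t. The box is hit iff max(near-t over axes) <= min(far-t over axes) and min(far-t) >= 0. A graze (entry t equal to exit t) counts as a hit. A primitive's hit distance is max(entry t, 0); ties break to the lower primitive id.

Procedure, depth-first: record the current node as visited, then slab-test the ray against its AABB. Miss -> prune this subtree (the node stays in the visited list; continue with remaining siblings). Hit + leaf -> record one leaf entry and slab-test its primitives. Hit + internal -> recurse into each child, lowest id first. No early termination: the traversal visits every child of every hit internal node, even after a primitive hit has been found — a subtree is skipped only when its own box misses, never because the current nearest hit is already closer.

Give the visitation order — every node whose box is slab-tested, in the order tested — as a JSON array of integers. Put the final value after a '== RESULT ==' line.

Trace the traversal:
N0 x:[29/2,67/2] y:[71/3,113/3] z:[27,64] -> hit [27,67/2], descend [1, 6, 7, 11]
  N1 x:[18,28] y:[32,113/3] z:[27,47] -> miss, prune
  N6 x:[45/2,67/2] y:[100/3,113/3] z:[51,64] -> miss, prune
  N7 x:[43/2,61/2] y:[71/3,92/3] z:[30,45] -> hit [30,61/2], descend [3, 5]
    N3 x:[22,61/2] y:[29,92/3] z:[30,45] -> hit [30,61/2] leaf, test {P13@t=30, P14(miss)}
    N5 x:[43/2,23] y:[71/3,77/3] z:[32,34] -> miss, prune
  N11 x:[29/2,55/2] y:[79/3,32] z:[47,59] -> miss, prune

order=[0, 1, 6, 7, 3, 5, 11]  |boxes|=7  |leaves|=1  hit=P13

== RESULT ==
[0, 1, 6, 7, 3, 5, 11]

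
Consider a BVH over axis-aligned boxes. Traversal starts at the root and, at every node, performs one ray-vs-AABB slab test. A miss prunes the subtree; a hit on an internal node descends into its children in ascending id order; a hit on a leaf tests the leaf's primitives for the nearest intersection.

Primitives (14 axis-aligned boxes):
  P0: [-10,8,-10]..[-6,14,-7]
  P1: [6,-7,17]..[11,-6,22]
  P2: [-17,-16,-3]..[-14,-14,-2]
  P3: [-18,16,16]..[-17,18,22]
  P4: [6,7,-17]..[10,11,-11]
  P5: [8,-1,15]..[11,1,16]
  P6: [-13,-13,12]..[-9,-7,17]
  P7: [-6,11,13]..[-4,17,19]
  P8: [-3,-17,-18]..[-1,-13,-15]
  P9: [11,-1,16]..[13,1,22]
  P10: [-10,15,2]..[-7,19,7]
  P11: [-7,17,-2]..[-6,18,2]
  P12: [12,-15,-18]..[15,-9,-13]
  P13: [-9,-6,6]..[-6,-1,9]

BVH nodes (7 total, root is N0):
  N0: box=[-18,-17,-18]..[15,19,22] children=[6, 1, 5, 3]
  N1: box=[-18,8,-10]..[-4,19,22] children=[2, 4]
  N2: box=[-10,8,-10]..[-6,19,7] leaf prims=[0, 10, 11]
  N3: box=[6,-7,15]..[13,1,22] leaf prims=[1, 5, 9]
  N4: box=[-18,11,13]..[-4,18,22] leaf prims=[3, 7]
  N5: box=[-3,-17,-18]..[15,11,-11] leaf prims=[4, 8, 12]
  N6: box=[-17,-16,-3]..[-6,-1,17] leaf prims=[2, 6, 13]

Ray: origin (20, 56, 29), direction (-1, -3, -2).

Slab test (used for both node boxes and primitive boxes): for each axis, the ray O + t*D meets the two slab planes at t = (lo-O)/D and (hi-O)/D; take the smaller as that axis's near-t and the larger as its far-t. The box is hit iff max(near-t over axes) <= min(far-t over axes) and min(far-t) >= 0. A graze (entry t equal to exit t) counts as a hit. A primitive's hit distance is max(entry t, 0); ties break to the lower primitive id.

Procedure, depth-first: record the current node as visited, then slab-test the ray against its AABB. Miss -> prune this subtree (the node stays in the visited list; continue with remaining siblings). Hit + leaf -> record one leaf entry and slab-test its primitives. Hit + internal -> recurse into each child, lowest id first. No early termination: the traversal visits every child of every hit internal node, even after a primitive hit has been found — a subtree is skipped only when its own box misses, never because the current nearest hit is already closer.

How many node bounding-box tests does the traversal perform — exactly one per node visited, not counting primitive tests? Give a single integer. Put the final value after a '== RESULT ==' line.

Trace the traversal:
N0 x:[5,38] y:[37/3,73/3] z:[7/2,47/2] -> hit [37/3,47/2], descend [1, 3, 5, 6]
  N1 x:[24,38] y:[37/3,16] z:[7/2,39/2] -> miss, prune
  N3 x:[7,14] y:[55/3,21] z:[7/2,7] -> miss, prune
  N5 x:[5,23] y:[15,73/3] z:[20,47/2] -> hit [20,23] leaf, test {P4(miss), P8@t=23, P12(miss)}
  N6 x:[26,37] y:[19,24] z:[6,16] -> miss, prune

5 AABB tests over nodes [0, 1, 3, 5, 6]; 1 leaf entered; closest P8.

== RESULT ==
5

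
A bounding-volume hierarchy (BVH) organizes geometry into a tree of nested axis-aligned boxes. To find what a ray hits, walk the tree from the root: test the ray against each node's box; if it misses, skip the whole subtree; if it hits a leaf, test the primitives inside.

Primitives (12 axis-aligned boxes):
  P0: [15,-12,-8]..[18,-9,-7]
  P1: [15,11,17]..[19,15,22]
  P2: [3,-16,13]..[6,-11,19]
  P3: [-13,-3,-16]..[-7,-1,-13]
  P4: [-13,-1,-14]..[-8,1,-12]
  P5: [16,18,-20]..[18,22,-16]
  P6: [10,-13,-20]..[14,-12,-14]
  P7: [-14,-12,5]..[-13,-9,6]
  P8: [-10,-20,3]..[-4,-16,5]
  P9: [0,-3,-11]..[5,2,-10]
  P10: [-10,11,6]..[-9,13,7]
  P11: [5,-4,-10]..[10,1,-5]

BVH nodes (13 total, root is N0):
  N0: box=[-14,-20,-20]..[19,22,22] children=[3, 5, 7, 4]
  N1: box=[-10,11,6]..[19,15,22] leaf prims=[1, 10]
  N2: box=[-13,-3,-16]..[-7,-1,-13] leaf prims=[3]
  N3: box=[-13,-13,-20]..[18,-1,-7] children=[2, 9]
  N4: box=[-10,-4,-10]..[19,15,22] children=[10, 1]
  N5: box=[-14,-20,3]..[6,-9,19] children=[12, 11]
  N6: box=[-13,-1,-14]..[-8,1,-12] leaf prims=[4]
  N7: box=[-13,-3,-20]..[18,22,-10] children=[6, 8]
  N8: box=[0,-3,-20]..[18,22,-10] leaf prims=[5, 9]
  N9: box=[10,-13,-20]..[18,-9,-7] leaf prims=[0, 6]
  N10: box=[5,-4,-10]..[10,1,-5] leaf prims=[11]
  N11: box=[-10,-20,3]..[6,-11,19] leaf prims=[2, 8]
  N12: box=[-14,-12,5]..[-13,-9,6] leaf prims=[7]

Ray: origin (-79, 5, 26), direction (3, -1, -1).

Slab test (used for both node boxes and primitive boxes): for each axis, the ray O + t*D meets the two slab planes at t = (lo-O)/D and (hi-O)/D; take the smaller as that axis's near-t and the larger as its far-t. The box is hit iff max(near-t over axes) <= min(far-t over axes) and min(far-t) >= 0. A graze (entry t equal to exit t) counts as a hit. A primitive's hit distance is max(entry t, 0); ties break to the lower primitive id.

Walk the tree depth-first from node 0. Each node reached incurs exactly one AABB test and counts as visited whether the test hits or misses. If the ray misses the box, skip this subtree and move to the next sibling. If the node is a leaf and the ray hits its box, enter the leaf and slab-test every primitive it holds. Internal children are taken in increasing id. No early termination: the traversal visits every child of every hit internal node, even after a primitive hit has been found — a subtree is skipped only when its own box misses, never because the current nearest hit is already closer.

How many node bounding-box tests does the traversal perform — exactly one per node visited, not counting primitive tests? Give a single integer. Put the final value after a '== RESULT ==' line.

Walk:
N0 x:[65/3,98/3] y:[-17,25] z:[4,46] -> hit [65/3,25], descend [3, 4, 5, 7]
  N3 x:[22,97/3] y:[6,18] z:[33,46] -> miss, prune
  N4 x:[23,98/3] y:[-10,9] z:[4,36] -> miss, prune
  N5 x:[65/3,85/3] y:[14,25] z:[7,23] -> hit [65/3,23], descend [11, 12]
    N11 x:[23,85/3] y:[16,25] z:[7,23] -> hit [23,23] leaf, test {P2(miss), P8@t=23}
    N12 x:[65/3,22] y:[14,17] z:[20,21] -> miss, prune
  N7 x:[22,97/3] y:[-17,8] z:[36,46] -> miss, prune

Visited [0, 3, 4, 5, 11, 12, 7]. Tests: 7 box, 1 leaf. Nearest: P8.

== RESULT ==
7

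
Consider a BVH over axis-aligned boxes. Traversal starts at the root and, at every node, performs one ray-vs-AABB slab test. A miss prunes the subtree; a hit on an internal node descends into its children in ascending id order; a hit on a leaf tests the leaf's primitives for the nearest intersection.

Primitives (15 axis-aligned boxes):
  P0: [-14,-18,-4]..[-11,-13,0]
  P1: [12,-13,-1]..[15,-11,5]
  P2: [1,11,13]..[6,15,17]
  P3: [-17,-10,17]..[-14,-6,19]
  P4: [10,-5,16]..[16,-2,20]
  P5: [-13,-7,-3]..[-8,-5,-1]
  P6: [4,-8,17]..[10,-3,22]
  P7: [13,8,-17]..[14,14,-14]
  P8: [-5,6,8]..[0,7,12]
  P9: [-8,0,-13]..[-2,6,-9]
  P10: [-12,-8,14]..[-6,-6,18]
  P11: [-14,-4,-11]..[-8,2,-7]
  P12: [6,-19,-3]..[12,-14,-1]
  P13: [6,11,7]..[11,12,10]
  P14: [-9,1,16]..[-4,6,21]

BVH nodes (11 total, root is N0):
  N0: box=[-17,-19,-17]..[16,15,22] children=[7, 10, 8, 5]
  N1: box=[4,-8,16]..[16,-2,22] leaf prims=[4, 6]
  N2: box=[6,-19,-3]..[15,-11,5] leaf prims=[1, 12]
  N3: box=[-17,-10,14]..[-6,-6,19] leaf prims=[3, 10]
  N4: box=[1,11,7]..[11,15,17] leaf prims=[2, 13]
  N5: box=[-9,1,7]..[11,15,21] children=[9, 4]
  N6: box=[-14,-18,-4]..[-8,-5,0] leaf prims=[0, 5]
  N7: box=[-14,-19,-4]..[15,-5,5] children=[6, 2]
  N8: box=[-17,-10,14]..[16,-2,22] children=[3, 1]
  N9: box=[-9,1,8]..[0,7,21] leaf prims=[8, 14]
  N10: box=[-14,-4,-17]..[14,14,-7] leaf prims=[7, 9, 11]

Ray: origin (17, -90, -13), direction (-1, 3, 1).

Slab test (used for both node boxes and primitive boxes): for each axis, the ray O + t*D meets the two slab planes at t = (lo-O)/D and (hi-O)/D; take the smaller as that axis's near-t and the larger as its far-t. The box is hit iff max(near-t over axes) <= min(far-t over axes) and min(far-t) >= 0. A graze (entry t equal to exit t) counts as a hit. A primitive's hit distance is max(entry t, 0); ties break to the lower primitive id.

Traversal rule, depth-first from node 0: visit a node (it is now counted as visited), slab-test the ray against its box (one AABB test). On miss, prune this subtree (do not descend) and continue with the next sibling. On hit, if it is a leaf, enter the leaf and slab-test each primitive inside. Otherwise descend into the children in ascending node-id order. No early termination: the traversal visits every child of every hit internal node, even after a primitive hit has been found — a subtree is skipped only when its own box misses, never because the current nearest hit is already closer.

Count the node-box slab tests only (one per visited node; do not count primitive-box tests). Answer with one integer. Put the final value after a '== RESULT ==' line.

Trace the traversal:
N0 x:[1,34] y:[71/3,35] z:[-4,35] -> hit [71/3,34], descend [5, 7, 8, 10]
  N5 x:[6,26] y:[91/3,35] z:[20,34] -> miss, prune
  N7 x:[2,31] y:[71/3,85/3] z:[9,18] -> miss, prune
  N8 x:[1,34] y:[80/3,88/3] z:[27,35] -> hit [27,88/3], descend [1, 3]
    N1 x:[1,13] y:[82/3,88/3] z:[29,35] -> miss, prune
    N3 x:[23,34] y:[80/3,28] z:[27,32] -> hit [27,28] leaf, test {P3(miss), P10@t=82/3}
  N10 x:[3,31] y:[86/3,104/3] z:[-4,6] -> miss, prune

7 AABB tests over nodes [0, 5, 7, 8, 1, 3, 10]; 1 leaf entered; closest P10.

== RESULT ==
7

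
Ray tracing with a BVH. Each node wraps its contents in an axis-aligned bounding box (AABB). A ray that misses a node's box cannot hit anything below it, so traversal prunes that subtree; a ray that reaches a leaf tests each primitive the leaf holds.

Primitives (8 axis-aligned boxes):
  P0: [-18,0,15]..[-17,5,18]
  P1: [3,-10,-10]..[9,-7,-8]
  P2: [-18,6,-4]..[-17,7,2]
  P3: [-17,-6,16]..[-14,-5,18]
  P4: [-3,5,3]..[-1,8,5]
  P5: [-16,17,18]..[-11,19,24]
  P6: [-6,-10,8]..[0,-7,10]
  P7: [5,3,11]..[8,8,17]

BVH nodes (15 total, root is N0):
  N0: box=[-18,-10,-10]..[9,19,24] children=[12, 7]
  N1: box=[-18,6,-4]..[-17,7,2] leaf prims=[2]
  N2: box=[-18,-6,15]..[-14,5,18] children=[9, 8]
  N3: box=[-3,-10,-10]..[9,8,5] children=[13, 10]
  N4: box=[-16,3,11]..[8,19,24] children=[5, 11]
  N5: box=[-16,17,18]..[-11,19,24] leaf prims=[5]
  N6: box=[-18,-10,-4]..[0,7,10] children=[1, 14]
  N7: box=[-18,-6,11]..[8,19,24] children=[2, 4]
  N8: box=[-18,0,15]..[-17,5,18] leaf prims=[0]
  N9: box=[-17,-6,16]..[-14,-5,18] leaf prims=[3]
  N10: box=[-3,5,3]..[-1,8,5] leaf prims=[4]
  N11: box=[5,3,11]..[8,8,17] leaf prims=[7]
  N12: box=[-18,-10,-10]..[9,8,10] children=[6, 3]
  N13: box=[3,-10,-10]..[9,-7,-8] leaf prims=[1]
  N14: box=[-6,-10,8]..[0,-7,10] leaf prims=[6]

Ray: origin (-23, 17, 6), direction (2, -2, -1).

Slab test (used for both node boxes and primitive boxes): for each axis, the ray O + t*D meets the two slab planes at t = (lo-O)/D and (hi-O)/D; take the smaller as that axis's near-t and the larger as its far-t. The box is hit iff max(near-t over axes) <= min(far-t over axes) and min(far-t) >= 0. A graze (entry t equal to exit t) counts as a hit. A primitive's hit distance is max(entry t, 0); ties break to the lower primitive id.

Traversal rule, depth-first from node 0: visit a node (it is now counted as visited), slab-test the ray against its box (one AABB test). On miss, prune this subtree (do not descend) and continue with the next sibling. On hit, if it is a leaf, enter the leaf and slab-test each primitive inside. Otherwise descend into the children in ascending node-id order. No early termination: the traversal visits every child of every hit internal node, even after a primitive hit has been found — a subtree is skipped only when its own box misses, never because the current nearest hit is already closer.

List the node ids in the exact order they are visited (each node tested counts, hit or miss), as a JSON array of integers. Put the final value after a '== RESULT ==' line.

Trace the traversal:
N0 x:[5/2,16] y:[-1,27/2] z:[-18,16] -> hit [5/2,27/2], descend [7, 12]
  N7 x:[5/2,31/2] y:[-1,23/2] z:[-18,-5] -> miss, prune
  N12 x:[5/2,16] y:[9/2,27/2] z:[-4,16] -> hit [9/2,27/2], descend [3, 6]
    N3 x:[10,16] y:[9/2,27/2] z:[1,16] -> hit [10,27/2], descend [10, 13]
      N10 x:[10,11] y:[9/2,6] z:[1,3] -> miss, prune
      N13 x:[13,16] y:[12,27/2] z:[14,16] -> miss, prune
    N6 x:[5/2,23/2] y:[5,27/2] z:[-4,10] -> hit [5,10], descend [1, 14]
      N1 x:[5/2,3] y:[5,11/2] z:[4,10] -> miss, prune
      N14 x:[17/2,23/2] y:[12,27/2] z:[-4,-2] -> miss, prune

Visited [0, 7, 12, 3, 10, 13, 6, 1, 14]. Tests: 9 box, 0 leaf. Nearest: miss.

== RESULT ==
[0, 7, 12, 3, 10, 13, 6, 1, 14]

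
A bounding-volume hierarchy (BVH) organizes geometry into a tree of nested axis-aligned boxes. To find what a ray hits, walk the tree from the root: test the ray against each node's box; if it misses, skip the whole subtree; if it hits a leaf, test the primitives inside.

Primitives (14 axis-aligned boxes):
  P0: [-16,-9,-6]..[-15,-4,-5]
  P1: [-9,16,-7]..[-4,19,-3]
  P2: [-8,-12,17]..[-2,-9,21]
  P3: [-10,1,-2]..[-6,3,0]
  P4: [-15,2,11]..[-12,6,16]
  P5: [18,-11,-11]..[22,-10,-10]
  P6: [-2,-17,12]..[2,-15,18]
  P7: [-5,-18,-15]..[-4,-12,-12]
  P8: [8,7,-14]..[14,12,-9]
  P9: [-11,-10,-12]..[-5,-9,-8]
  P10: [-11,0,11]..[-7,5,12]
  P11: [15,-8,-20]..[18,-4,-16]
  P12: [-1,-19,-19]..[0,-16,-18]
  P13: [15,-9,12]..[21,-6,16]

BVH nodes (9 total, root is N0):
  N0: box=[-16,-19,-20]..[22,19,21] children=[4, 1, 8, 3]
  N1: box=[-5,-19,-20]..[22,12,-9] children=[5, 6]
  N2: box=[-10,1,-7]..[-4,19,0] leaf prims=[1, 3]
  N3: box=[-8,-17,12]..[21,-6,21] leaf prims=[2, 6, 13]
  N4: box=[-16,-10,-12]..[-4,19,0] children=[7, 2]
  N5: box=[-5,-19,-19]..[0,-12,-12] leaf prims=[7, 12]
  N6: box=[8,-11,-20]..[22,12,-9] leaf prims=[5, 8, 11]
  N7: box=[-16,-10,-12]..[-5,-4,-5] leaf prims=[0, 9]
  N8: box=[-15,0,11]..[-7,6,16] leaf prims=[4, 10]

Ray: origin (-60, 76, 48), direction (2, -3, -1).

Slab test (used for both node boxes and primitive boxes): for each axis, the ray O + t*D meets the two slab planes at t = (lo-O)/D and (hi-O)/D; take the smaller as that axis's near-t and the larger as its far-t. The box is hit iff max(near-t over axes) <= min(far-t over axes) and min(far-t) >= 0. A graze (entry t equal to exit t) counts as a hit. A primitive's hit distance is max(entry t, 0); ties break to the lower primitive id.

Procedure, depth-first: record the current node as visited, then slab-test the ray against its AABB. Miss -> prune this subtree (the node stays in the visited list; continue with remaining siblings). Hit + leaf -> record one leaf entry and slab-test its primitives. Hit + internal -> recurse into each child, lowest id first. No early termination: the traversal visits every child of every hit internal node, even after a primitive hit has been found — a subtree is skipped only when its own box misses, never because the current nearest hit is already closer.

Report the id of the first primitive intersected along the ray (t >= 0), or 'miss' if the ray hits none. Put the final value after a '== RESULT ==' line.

Trace the traversal:
N0 x:[22,41] y:[19,95/3] z:[27,68] -> hit [27,95/3], descend [1, 3, 4, 8]
  N1 x:[55/2,41] y:[64/3,95/3] z:[57,68] -> miss, prune
  N3 x:[26,81/2] y:[82/3,31] z:[27,36] -> hit [82/3,31] leaf, test {P2@t=85/3, P6@t=91/3, P13(miss)}
  N4 x:[22,28] y:[19,86/3] z:[48,60] -> miss, prune
  N8 x:[45/2,53/2] y:[70/3,76/3] z:[32,37] -> miss, prune

Visited [0, 1, 3, 4, 8]. Tests: 5 box, 1 leaf. Nearest: P2.

== RESULT ==
2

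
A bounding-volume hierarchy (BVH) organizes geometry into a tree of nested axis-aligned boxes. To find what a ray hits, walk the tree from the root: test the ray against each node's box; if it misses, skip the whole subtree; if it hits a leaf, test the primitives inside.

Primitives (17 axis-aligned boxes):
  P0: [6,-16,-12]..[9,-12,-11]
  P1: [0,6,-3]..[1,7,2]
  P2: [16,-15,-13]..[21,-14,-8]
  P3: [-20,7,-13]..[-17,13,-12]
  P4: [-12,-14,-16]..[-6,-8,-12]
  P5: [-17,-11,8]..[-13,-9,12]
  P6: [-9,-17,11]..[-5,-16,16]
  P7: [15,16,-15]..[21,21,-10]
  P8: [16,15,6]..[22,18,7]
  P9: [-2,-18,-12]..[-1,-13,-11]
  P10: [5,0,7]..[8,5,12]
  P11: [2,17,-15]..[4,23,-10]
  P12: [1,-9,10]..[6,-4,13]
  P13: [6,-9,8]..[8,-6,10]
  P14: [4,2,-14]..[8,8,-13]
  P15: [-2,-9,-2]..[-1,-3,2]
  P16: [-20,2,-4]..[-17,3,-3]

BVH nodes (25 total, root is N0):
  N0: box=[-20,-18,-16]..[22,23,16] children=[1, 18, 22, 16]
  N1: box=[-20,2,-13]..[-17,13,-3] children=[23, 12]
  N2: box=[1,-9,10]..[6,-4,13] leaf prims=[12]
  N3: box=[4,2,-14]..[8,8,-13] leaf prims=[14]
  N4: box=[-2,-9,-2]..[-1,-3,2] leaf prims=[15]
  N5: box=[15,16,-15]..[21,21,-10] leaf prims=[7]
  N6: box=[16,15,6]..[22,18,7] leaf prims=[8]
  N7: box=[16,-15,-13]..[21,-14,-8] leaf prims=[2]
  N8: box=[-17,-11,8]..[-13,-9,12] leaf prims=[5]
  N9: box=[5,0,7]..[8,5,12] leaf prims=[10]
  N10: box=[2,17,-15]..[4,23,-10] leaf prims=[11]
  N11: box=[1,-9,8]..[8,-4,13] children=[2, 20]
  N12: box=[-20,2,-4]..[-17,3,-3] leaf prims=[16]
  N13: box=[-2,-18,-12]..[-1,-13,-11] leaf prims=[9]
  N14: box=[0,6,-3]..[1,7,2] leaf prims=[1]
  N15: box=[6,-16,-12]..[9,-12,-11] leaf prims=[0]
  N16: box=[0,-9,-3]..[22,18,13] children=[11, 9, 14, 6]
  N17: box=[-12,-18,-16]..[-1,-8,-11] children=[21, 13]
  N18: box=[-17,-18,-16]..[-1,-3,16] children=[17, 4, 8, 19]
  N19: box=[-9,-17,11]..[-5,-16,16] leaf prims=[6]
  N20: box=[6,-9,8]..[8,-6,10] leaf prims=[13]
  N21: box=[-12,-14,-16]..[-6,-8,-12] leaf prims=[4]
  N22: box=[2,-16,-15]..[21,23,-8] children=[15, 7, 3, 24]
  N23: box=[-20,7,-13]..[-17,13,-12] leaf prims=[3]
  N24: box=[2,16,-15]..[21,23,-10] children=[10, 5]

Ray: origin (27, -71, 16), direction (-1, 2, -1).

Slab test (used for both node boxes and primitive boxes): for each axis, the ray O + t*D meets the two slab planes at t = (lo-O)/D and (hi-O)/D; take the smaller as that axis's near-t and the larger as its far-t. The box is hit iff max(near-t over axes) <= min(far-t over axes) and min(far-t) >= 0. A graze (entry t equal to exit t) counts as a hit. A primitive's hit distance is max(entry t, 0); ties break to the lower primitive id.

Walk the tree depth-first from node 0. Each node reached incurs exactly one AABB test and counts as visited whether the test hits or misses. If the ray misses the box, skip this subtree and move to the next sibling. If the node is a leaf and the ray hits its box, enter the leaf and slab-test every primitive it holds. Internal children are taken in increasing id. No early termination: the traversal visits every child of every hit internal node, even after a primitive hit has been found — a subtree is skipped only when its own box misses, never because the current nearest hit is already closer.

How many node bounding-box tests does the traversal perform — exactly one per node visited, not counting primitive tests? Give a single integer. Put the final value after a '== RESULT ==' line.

Traverse from the root:
N0 x:[5,47] y:[53/2,47] z:[0,32] -> hit [53/2,32], descend [1, 16, 18, 22]
  N1 x:[44,47] y:[73/2,42] z:[19,29] -> miss, prune
  N16 x:[5,27] y:[31,89/2] z:[3,19] -> miss, prune
  N18 x:[28,44] y:[53/2,34] z:[0,32] -> hit [28,32], descend [4, 8, 17, 19]
    N4 x:[28,29] y:[31,34] z:[14,18] -> miss, prune
    N8 x:[40,44] y:[30,31] z:[4,8] -> miss, prune
    N17 x:[28,39] y:[53/2,63/2] z:[27,32] -> hit [28,63/2], descend [13, 21]
      N13 x:[28,29] y:[53/2,29] z:[27,28] -> hit [28,28] leaf, test {P9@t=28}
      N21 x:[33,39] y:[57/2,63/2] z:[28,32] -> miss, prune
    N19 x:[32,36] y:[27,55/2] z:[0,5] -> miss, prune
  N22 x:[6,25] y:[55/2,47] z:[24,31] -> miss, prune

11 AABB tests over nodes [0, 1, 16, 18, 4, 8, 17, 13, 21, 19, 22]; 1 leaf entered; closest P9.

== RESULT ==
11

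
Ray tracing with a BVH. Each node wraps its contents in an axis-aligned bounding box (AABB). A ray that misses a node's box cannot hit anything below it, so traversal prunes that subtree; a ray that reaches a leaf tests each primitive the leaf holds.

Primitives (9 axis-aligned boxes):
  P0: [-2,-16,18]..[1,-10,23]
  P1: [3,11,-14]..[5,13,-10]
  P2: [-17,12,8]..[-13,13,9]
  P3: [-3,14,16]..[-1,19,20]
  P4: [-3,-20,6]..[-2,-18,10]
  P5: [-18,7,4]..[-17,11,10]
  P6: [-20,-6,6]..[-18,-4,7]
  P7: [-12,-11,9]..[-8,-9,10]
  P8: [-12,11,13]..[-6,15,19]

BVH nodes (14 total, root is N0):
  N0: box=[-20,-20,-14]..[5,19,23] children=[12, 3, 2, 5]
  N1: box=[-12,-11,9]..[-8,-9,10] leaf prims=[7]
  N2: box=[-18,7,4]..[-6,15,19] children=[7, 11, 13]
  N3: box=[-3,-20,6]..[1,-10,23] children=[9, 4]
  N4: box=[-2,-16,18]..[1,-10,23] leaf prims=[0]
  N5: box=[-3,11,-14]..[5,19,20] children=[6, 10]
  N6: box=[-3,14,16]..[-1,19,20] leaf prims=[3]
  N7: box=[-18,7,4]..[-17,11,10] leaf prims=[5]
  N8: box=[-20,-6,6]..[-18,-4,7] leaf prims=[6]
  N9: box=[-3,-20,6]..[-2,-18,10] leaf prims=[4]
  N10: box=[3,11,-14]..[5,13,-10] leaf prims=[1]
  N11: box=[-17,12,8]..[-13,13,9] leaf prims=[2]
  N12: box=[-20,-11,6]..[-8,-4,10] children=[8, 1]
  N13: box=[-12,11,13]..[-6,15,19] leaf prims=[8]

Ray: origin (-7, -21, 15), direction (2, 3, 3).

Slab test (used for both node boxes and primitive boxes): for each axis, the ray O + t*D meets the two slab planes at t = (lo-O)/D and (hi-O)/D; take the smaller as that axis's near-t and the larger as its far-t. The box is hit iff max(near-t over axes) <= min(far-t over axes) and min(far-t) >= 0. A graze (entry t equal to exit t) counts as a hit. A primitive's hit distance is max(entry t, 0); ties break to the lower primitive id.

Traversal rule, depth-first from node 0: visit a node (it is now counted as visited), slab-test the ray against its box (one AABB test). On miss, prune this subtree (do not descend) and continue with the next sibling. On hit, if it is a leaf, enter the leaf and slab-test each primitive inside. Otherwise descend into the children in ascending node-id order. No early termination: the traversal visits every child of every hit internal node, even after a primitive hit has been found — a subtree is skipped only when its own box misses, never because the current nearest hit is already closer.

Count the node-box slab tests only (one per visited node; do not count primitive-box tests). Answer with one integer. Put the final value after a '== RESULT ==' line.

Walk:
N0 x:[-13/2,6] y:[1/3,40/3] z:[-29/3,8/3] -> hit [1/3,8/3], descend [2, 3, 5, 12]
  N2 x:[-11/2,1/2] y:[28/3,12] z:[-11/3,4/3] -> miss, prune
  N3 x:[2,4] y:[1/3,11/3] z:[-3,8/3] -> hit [2,8/3], descend [4, 9]
    N4 x:[5/2,4] y:[5/3,11/3] z:[1,8/3] -> hit [5/2,8/3] leaf, test {P0@t=5/2}
    N9 x:[2,5/2] y:[1/3,1] z:[-3,-5/3] -> miss, prune
  N5 x:[2,6] y:[32/3,40/3] z:[-29/3,5/3] -> miss, prune
  N12 x:[-13/2,-1/2] y:[10/3,17/3] z:[-3,-5/3] -> miss, prune

order=[0, 2, 3, 4, 9, 5, 12]  |boxes|=7  |leaves|=1  hit=P0

== RESULT ==
7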